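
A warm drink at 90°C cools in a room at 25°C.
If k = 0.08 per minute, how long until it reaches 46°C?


From T(t) = T_a + (T₀ - T_a)e^(-kt), set T(t) = 46:
(46 - 25) / (90 - 25) = e^(-0.08t), so t = -ln(0.323)/0.08 ≈ 14.1 minutes.


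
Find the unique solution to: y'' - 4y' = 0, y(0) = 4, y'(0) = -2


Characteristic roots of r² - 4r = 0 are 0, 4.
General solution y = c₁ + c₂ e^(4x).
Apply y(0) = 4: c₁ + c₂ = 4. Apply y'(0) = -2: 0 c₁ + 4 c₂ = -2.
Solve: c₁ = 9/2, c₂ = -1/2.
Particular solution: y = 9/2 - (1/2)e^(4x).


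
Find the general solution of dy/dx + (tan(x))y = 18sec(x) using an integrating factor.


P(x) = tan(x) ⇒ μ = e^(∫tan(x)dx) = sec(x).
(sec(x) y)' = 18sec²(x) ⇒ sec(x) y = 18tan(x) + C.
Multiply by cos(x): y = 18sin(x) + C·cos(x).


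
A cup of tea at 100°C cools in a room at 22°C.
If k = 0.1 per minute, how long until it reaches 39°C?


From T(t) = T_a + (T₀ - T_a)e^(-kt), set T(t) = 39:
(39 - 22) / (100 - 22) = e^(-0.1t), so t = -ln(0.218)/0.1 ≈ 15.2 minutes.


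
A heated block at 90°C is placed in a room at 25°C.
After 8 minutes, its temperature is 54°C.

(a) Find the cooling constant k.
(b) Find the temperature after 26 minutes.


Newton's law: T(t) = T_a + (T₀ - T_a)e^(-kt).
(a) Use T(8) = 54: (54 - 25)/(90 - 25) = e^(-k·8), so k = -ln(0.446)/8 ≈ 0.1009.
(b) Apply k to t = 26: T(26) = 25 + (65)e^(-2.623) ≈ 29.7°C.


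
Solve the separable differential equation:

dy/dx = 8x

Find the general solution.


Integrate both sides with respect to x: y = ∫ 8x dx = 4x^2 + C.


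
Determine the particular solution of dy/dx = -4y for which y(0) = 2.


General solution of y' = -4y is y = Ce^(-4x).
Apply y(0) = 2: C = 2.
Particular solution: y = 2e^(-4x).


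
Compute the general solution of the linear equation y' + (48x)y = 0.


P(x) = 48x ⇒ μ = e^(24x²).
Q(x) = 0 so μ y is constant: y = Ce^(-24x²).


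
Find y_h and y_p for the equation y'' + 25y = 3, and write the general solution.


Homogeneous part: r² + 25 = 0 ⇒ r = ±5i, so y_h = C₁cos(5x) + C₂sin(5x).
Try constant y_p = A; plug in: 25A = 3 ⇒ A = 3/25.
General solution: y = C₁cos(5x) + C₂sin(5x) + 3/25.


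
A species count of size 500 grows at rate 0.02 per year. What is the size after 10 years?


The ODE dP/dt = 0.02P has solution P(t) = P(0)e^(0.02t).
Substitute P(0) = 500 and t = 10: P(10) = 500 e^(0.20) ≈ 611.


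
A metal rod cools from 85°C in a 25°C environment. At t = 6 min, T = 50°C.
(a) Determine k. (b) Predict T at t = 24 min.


Newton's law: T(t) = T_a + (T₀ - T_a)e^(-kt).
(a) Use T(6) = 50: (50 - 25)/(85 - 25) = e^(-k·6), so k = -ln(0.417)/6 ≈ 0.1459.
(b) Apply k to t = 24: T(24) = 25 + (60)e^(-3.502) ≈ 26.8°C.


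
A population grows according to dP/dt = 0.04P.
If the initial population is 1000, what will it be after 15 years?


The ODE dP/dt = 0.04P has solution P(t) = P(0)e^(0.04t).
Substitute P(0) = 1000 and t = 15: P(15) = 1000 e^(0.60) ≈ 1822.


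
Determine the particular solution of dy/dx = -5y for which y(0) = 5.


General solution of y' = -5y is y = Ce^(-5x).
Apply y(0) = 5: C = 5.
Particular solution: y = 5e^(-5x).


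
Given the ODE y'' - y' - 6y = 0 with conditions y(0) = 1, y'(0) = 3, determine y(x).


Characteristic roots of r² - r - 6 = 0 are -2, 3.
General solution y = c₁ e^(-2x) + c₂ e^(3x).
Apply y(0) = 1: c₁ + c₂ = 1. Apply y'(0) = 3: -2 c₁ + 3 c₂ = 3.
Solve: c₁ = 0, c₂ = 1.
Particular solution: y = 0e^(-2x) + e^(3x).


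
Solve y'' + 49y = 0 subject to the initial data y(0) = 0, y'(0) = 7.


Characteristic roots of r² + 49 = 0 are ±7i, so y = C₁cos(7x) + C₂sin(7x).
Apply y(0) = 0: C₁ = 0. Differentiate and apply y'(0) = 7: 7·C₂ = 7, so C₂ = 1.
Particular solution: y = sin(7x).


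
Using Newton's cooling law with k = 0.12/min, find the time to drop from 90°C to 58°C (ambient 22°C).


From T(t) = T_a + (T₀ - T_a)e^(-kt), set T(t) = 58:
(58 - 22) / (90 - 22) = e^(-0.12t), so t = -ln(0.529)/0.12 ≈ 5.3 minutes.


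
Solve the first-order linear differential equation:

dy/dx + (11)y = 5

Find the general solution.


P(x) = 11, Q(x) = 5; integrating factor μ = e^(11x).
(μ y)' = 5e^(11x) ⇒ μ y = (5/11)e^(11x) + C.
Divide by μ: y = 5/11 + Ce^(-11x).


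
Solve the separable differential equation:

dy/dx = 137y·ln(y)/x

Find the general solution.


Separate: dy/[y ln(y)] = 137 dx/x.
Substitute u = ln(y): du/u = 137 dx/x.
Integrate: ln|ln(y)| = 137ln|x| + C₀, hence ln(y) = C·x^137.


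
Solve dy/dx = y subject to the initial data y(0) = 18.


General solution of y' = y is y = Ce^(x).
Apply y(0) = 18: C = 18.
Particular solution: y = 18e^(x).


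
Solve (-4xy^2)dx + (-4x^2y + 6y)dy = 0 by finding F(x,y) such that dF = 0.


Check exactness: ∂M/∂y = -8xy and ∂N/∂x = -8xy; equal, so the equation is exact.
Integrate M with respect to x (treating y as constant): ∫M dx = -2x^2y^2 + h(y).
Differentiate w.r.t. y and set equal to N: the x-dependent terms already match, leaving h'(y) = 6y. Integrate: h(y) = 3y^2.
So F(x,y) = -2x^2y^2 + 3y^2.
General solution: -2x^2y^2 + 3y^2 = C.


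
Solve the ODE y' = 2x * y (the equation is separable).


Separate variables: dy/y = 2x dx.
Integrate: ln|y| = x^2 + C₀.
Exponentiate: y = Ce^(x^2).


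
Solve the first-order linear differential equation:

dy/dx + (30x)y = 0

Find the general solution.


P(x) = 30x ⇒ μ = e^(15x²).
Q(x) = 0 so μ y is constant: y = Ce^(-15x²).


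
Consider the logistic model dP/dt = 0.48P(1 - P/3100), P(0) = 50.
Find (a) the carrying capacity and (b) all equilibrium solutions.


Logistic ODE dP/dt = 0.48P(1 - P/3100) has equilibria where dP/dt = 0, i.e. P = 0 or P = 3100.
The coefficient (1 - P/K) = 0 when P = K, identifying K = 3100 as the carrying capacity.
(a) K = 3100; (b) equilibria P = 0 and P = 3100.


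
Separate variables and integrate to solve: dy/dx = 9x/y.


Separate variables: y dy = 9x dx.
Integrate both sides: y²/2 = (9/2)x^2 + C₀.
Multiply by 2: y² = 9x^2 + C.


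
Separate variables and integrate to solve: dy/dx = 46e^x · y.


Separate variables: dy/y = 46e^x dx.
Integrate: ln|y| = 46e^x + C₀.
Exponentiate: y = Ce^(46e^x).


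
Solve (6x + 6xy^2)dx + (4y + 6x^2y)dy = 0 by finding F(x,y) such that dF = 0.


Check exactness: ∂M/∂y = 12xy and ∂N/∂x = 12xy; equal, so the equation is exact.
Integrate M with respect to x (treating y as constant): ∫M dx = 3x^2 + 3x^2y^2 + h(y).
Differentiate w.r.t. y and set equal to N: the x-dependent terms already match, leaving h'(y) = 4y. Integrate: h(y) = 2y^2.
So F(x,y) = 2y^2 + 3x^2 + 3x^2y^2.
General solution: 2y^2 + 3x^2 + 3x^2y^2 = C.


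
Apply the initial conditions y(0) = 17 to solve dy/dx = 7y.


General solution of y' = 7y is y = Ce^(7x).
Apply y(0) = 17: C = 17.
Particular solution: y = 17e^(7x).


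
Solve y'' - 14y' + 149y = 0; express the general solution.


Characteristic equation: r² - 14r + 149 = 0.
Discriminant is negative; roots r = 7 ± 10i (complex conjugate pair).
General solution uses e^(α x)(C₁ cos(β x) + C₂ sin(β x)): y = e^(7x)(C₁cos(10x) + C₂sin(10x)).


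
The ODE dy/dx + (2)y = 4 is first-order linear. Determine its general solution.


P(x) = 2, Q(x) = 4; integrating factor μ = e^(2x).
(μ y)' = 4e^(2x) ⇒ μ y = 2e^(2x) + C.
Divide by μ: y = 2 + Ce^(-2x).


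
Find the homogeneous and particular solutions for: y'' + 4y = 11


Homogeneous part: r² + 4 = 0 ⇒ r = ±2i, so y_h = C₁cos(2x) + C₂sin(2x).
Try constant y_p = A; plug in: 4A = 11 ⇒ A = 11/4.
General solution: y = C₁cos(2x) + C₂sin(2x) + 11/4.


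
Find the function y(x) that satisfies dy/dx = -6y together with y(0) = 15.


General solution of y' = -6y is y = Ce^(-6x).
Apply y(0) = 15: C = 15.
Particular solution: y = 15e^(-6x).


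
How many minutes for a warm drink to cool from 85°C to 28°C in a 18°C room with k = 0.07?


From T(t) = T_a + (T₀ - T_a)e^(-kt), set T(t) = 28:
(28 - 18) / (85 - 18) = e^(-0.07t), so t = -ln(0.149)/0.07 ≈ 27.2 minutes.


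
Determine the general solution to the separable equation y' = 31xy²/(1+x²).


Separate: dy/y² = 31x/(1+x²) dx.
Integrate LHS: ∫ dy/y² = -1/y.
Integrate RHS via u = 1+x²: (31/2)ln(1+x²) + C.
Result: -1/y = (31/2)ln(1+x²) + C.


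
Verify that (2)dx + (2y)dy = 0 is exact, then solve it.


Check exactness: ∂M/∂y = 0 and ∂N/∂x = 0; equal, so the equation is exact.
Integrate M with respect to x (treating y as constant): ∫M dx = 2x + h(y).
Differentiate w.r.t. y and set equal to N: the x-dependent terms already match, leaving h'(y) = 2y. Integrate: h(y) = y^2.
So F(x,y) = y^2 + 2x.
General solution: y^2 + 2x = C.


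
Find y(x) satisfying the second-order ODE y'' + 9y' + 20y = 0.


Characteristic equation: r² + 9r + 20 = 0.
Factor: (r + 4)(r + 5) = 0 ⇒ r = -4, -5 (distinct real).
General solution: y = C₁e^(-4x) + C₂e^(-5x).


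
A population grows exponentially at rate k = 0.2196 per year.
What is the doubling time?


Exponential growth: P(t) = P₀ e^(0.2196t). Set P(t)/P₀ = 2: e^(0.2196t) = 2.
Solve: t = ln(2)/0.2196 ≈ 3.16 years.


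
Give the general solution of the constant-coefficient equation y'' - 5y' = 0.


Characteristic equation: r² - 5r = 0.
Factor: (r - 5)(r - 0) = 0 ⇒ r = 5, 0 (distinct real).
General solution: y = C₁e^(5x) + C₂.


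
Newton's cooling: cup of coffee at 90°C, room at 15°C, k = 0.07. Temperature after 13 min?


Newton's law: dT/dt = -k(T - T_a) has solution T(t) = T_a + (T₀ - T_a)e^(-kt).
Plug in T_a = 15, T₀ = 90, k = 0.07, t = 13: T(13) = 15 + (75)e^(-0.91) ≈ 45.2°C.


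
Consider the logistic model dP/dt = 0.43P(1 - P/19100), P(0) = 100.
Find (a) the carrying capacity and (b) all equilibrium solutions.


Logistic ODE dP/dt = 0.43P(1 - P/19100) has equilibria where dP/dt = 0, i.e. P = 0 or P = 19100.
The coefficient (1 - P/K) = 0 when P = K, identifying K = 19100 as the carrying capacity.
(a) K = 19100; (b) equilibria P = 0 and P = 19100.


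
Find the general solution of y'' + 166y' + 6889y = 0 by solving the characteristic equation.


Characteristic equation: r² + 166r + 6889 = 0, i.e. (r + 83)² = 0.
Repeated root r = -83; include an x factor for the second linearly independent solution.
General solution: y = (C₁ + C₂x)e^(-83x).


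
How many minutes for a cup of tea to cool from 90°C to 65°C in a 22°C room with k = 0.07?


From T(t) = T_a + (T₀ - T_a)e^(-kt), set T(t) = 65:
(65 - 22) / (90 - 22) = e^(-0.07t), so t = -ln(0.632)/0.07 ≈ 6.5 minutes.


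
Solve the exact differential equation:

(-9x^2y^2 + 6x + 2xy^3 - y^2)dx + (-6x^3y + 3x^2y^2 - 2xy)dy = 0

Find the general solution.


Check exactness: ∂M/∂y = -18x^2y + 6xy^2 - 2y and ∂N/∂x = -18x^2y + 6xy^2 - 2y; equal, so the equation is exact.
Integrate M with respect to x (treating y as constant): ∫M dx = -3x^3y^2 + 3x^2 + x^2y^3 - xy^2 + h(y).
Differentiate w.r.t. y and set equal to N: all terms match, so h'(y) = 0 and h is a constant absorbed into C.
General solution: -3x^3y^2 + 3x^2 + x^2y^3 - xy^2 = C.


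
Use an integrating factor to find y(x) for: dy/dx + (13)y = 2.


P(x) = 13, Q(x) = 2; integrating factor μ = e^(13x).
(μ y)' = 2e^(13x) ⇒ μ y = (2/13)e^(13x) + C.
Divide by μ: y = 2/13 + Ce^(-13x).


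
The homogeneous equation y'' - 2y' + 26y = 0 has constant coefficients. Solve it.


Characteristic equation: r² - 2r + 26 = 0.
Discriminant is negative; roots r = 1 ± 5i (complex conjugate pair).
General solution uses e^(α x)(C₁ cos(β x) + C₂ sin(β x)): y = e^(x)(C₁cos(5x) + C₂sin(5x)).


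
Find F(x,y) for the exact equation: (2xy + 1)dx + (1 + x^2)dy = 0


Check exactness: ∂M/∂y = 2x and ∂N/∂x = 2x; equal, so the equation is exact.
Integrate M with respect to x (treating y as constant): ∫M dx = x^2y + x + h(y).
Differentiate w.r.t. y and set equal to N: the x-dependent terms already match, leaving h'(y) = 1. Integrate: h(y) = y.
So F(x,y) = y + x^2y + x.
General solution: y + x^2y + x = C.


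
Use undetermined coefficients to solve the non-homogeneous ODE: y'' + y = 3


Homogeneous part: r² + 1 = 0 ⇒ r = ±1i, so y_h = C₁cos(x) + C₂sin(x).
Try constant y_p = A; plug in: 1A = 3 ⇒ A = 3.
General solution: y = C₁cos(x) + C₂sin(x) + 3.


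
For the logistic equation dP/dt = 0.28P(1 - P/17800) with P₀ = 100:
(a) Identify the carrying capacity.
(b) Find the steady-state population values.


Logistic ODE dP/dt = 0.28P(1 - P/17800) has equilibria where dP/dt = 0, i.e. P = 0 or P = 17800.
The coefficient (1 - P/K) = 0 when P = K, identifying K = 17800 as the carrying capacity.
(a) K = 17800; (b) equilibria P = 0 and P = 17800.


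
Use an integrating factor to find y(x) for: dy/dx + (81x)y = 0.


P(x) = 81x ⇒ μ = e^((81/2)x²).
Q(x) = 0 so μ y is constant: y = Ce^(-(81/2)x²).


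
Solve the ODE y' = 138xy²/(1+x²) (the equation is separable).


Separate: dy/y² = 138x/(1+x²) dx.
Integrate LHS: ∫ dy/y² = -1/y.
Integrate RHS via u = 1+x²: 69ln(1+x²) + C.
Result: -1/y = 69ln(1+x²) + C.


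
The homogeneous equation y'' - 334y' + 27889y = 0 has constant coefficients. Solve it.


Characteristic equation: r² - 334r + 27889 = 0, i.e. (r - 167)² = 0.
Repeated root r = 167; include an x factor for the second linearly independent solution.
General solution: y = (C₁ + C₂x)e^(167x).


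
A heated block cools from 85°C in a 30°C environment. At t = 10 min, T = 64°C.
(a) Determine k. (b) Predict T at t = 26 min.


Newton's law: T(t) = T_a + (T₀ - T_a)e^(-kt).
(a) Use T(10) = 64: (64 - 30)/(85 - 30) = e^(-k·10), so k = -ln(0.618)/10 ≈ 0.0481.
(b) Apply k to t = 26: T(26) = 30 + (55)e^(-1.251) ≈ 45.7°C.


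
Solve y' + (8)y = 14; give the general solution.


P(x) = 8, Q(x) = 14; integrating factor μ = e^(8x).
(μ y)' = 14e^(8x) ⇒ μ y = (7/4)e^(8x) + C.
Divide by μ: y = 7/4 + Ce^(-8x).


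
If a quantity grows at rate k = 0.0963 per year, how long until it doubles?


Exponential growth: P(t) = P₀ e^(0.0963t). Set P(t)/P₀ = 2: e^(0.0963t) = 2.
Solve: t = ln(2)/0.0963 ≈ 7.20 years.


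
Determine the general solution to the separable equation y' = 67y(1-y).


Separate: dy/[y(1-y)] = 67 dx.
Partial fractions: 1/[y(1-y)] = 1/y + 1/(1-y).
Integrate: ln|y/(1-y)| = 67x + C₀.
Solve for y: y = 1/(1 + Ce^(-67x)).


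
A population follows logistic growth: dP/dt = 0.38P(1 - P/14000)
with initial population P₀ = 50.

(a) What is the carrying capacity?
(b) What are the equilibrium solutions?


Logistic ODE dP/dt = 0.38P(1 - P/14000) has equilibria where dP/dt = 0, i.e. P = 0 or P = 14000.
The coefficient (1 - P/K) = 0 when P = K, identifying K = 14000 as the carrying capacity.
(a) K = 14000; (b) equilibria P = 0 and P = 14000.


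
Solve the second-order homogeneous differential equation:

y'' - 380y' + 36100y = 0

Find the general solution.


Characteristic equation: r² - 380r + 36100 = 0, i.e. (r - 190)² = 0.
Repeated root r = 190; include an x factor for the second linearly independent solution.
General solution: y = (C₁ + C₂x)e^(190x).


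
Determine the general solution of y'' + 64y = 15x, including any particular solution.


Homogeneous: r² + 64 = 0 ⇒ r = ±8i, y_h = C₁cos(8x) + C₂sin(8x).
Polynomial forcing; try y_p = Ax + B. Then y_p'' + 64 y_p = 64(Ax + B) = 15x, so B = 0 and A = 15/64.
General solution: y = C₁cos(8x) + C₂sin(8x) + (15/64)x.


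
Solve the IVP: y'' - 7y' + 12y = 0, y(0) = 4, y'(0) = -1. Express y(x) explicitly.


Characteristic roots of r² - 7r + 12 = 0 are 3, 4.
General solution y = c₁ e^(3x) + c₂ e^(4x).
Apply y(0) = 4: c₁ + c₂ = 4. Apply y'(0) = -1: 3 c₁ + 4 c₂ = -1.
Solve: c₁ = 17, c₂ = -13.
Particular solution: y = 17e^(3x) - 13e^(4x).


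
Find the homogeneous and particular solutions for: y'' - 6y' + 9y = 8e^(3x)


Characteristic polynomial (r - 3)² = 0; repeated root r = 3.
y_h = (C₁ + C₂x)e^(3x). Forcing matches the repeated root (resonance), so try y_p = Ax² e^(3x).
Substitute and solve for A: 2A = 8, so A = 4.
General solution: y = (C₁ + C₂x + 4x²)e^(3x).


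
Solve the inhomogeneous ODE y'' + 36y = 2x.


Homogeneous: r² + 36 = 0 ⇒ r = ±6i, y_h = C₁cos(6x) + C₂sin(6x).
Polynomial forcing; try y_p = Ax + B. Then y_p'' + 36 y_p = 36(Ax + B) = 2x, so B = 0 and A = 1/18.
General solution: y = C₁cos(6x) + C₂sin(6x) + (1/18)x.


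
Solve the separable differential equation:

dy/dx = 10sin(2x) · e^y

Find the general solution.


Separate: e^(-y) dy = 10sin(2x) dx.
Integrate: -e^(-y) = -5cos(2x) + C₀.
Rearrange: e^(-y) = 5cos(2x) + C.


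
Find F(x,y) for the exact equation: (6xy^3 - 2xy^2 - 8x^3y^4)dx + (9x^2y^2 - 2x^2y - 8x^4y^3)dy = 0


Check exactness: ∂M/∂y = 18xy^2 - 4xy - 32x^3y^3 and ∂N/∂x = 18xy^2 - 4xy - 32x^3y^3; equal, so the equation is exact.
Integrate M with respect to x (treating y as constant): ∫M dx = 3x^2y^3 - x^2y^2 - 2x^4y^4 + h(y).
Differentiate w.r.t. y and set equal to N: all terms match, so h'(y) = 0 and h is a constant absorbed into C.
General solution: 3x^2y^3 - x^2y^2 - 2x^4y^4 = C.


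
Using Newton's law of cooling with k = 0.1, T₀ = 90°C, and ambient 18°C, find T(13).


Newton's law: dT/dt = -k(T - T_a) has solution T(t) = T_a + (T₀ - T_a)e^(-kt).
Plug in T_a = 18, T₀ = 90, k = 0.1, t = 13: T(13) = 18 + (72)e^(-1.30) ≈ 37.6°C.


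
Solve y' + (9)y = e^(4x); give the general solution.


P(x) = 9 ⇒ μ = e^(9x).
(μ y)' = e^(13x) ⇒ μ y = e^(13x)/13 + C.
Divide by μ: y = (1/13)e^(4x) + Ce^(-9x).


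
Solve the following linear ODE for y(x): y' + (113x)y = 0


P(x) = 113x ⇒ μ = e^((113/2)x²).
Q(x) = 0 so μ y is constant: y = Ce^(-(113/2)x²).


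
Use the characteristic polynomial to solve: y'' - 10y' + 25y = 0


Characteristic equation: r² - 10r + 25 = 0, i.e. (r - 5)² = 0.
Repeated root r = 5; include an x factor for the second linearly independent solution.
General solution: y = (C₁ + C₂x)e^(5x).


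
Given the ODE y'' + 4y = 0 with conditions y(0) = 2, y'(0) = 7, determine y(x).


Characteristic roots of r² + 4 = 0 are ±2i, so y = C₁cos(2x) + C₂sin(2x).
Apply y(0) = 2: C₁ = 2. Differentiate and apply y'(0) = 7: 2·C₂ = 7, so C₂ = 7/2.
Particular solution: y = 2cos(2x) + (7/2)sin(2x).


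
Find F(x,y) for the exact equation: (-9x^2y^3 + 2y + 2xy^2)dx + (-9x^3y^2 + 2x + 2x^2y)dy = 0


Check exactness: ∂M/∂y = -27x^2y^2 + 2 + 4xy and ∂N/∂x = -27x^2y^2 + 2 + 4xy; equal, so the equation is exact.
Integrate M with respect to x (treating y as constant): ∫M dx = -3x^3y^3 + 2xy + x^2y^2 + h(y).
Differentiate w.r.t. y and set equal to N: all terms match, so h'(y) = 0 and h is a constant absorbed into C.
General solution: -3x^3y^3 + 2xy + x^2y^2 = C.


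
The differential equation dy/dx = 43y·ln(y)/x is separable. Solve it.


Separate: dy/[y ln(y)] = 43 dx/x.
Substitute u = ln(y): du/u = 43 dx/x.
Integrate: ln|ln(y)| = 43ln|x| + C₀, hence ln(y) = C·x^43.


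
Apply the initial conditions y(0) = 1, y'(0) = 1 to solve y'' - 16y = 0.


Characteristic roots of r² - 16 = 0 are -4, 4.
General solution y = c₁ e^(-4x) + c₂ e^(4x).
Apply y(0) = 1: c₁ + c₂ = 1. Apply y'(0) = 1: -4 c₁ + 4 c₂ = 1.
Solve: c₁ = 3/8, c₂ = 5/8.
Particular solution: y = (3/8)e^(-4x) + (5/8)e^(4x).


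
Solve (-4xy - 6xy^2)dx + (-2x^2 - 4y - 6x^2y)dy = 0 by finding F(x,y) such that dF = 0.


Check exactness: ∂M/∂y = -4x - 12xy and ∂N/∂x = -4x - 12xy; equal, so the equation is exact.
Integrate M with respect to x (treating y as constant): ∫M dx = -2x^2y - 3x^2y^2 + h(y).
Differentiate w.r.t. y and set equal to N: the x-dependent terms already match, leaving h'(y) = -4y. Integrate: h(y) = -2y^2.
So F(x,y) = -2x^2y - 2y^2 - 3x^2y^2.
General solution: -2x^2y - 2y^2 - 3x^2y^2 = C.


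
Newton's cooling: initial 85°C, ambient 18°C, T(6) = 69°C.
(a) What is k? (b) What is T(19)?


Newton's law: T(t) = T_a + (T₀ - T_a)e^(-kt).
(a) Use T(6) = 69: (69 - 18)/(85 - 18) = e^(-k·6), so k = -ln(0.761)/6 ≈ 0.0455.
(b) Apply k to t = 19: T(19) = 18 + (67)e^(-0.864) ≈ 46.2°C.


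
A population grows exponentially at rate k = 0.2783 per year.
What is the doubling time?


Exponential growth: P(t) = P₀ e^(0.2783t). Set P(t)/P₀ = 2: e^(0.2783t) = 2.
Solve: t = ln(2)/0.2783 ≈ 2.49 years.


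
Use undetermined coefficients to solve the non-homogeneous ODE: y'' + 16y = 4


Homogeneous part: r² + 16 = 0 ⇒ r = ±4i, so y_h = C₁cos(4x) + C₂sin(4x).
Try constant y_p = A; plug in: 16A = 4 ⇒ A = 1/4.
General solution: y = C₁cos(4x) + C₂sin(4x) + 1/4.


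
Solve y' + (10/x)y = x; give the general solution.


P(x) = 10/x ⇒ μ = x^10.
(x^10 y)' = x^11 ⇒ x^10 y = x^12/(12) + C.
Solve for y: y = (1/12)x^2 + C/x^10.


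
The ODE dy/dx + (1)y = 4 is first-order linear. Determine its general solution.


P(x) = 1, Q(x) = 4; integrating factor μ = e^(x).
(μ y)' = 4e^(x) ⇒ μ y = 4e^(x) + C.
Divide by μ: y = 4 + Ce^(-x).


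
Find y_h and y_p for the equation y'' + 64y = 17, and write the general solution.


Homogeneous part: r² + 64 = 0 ⇒ r = ±8i, so y_h = C₁cos(8x) + C₂sin(8x).
Try constant y_p = A; plug in: 64A = 17 ⇒ A = 17/64.
General solution: y = C₁cos(8x) + C₂sin(8x) + 17/64.


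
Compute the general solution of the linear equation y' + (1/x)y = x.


P(x) = 1/x ⇒ μ = x^1.
(x^1 y)' = x^2 ⇒ x^1 y = x^3/(3) + C.
Solve for y: y = (1/3)x^2 + C/x^1.


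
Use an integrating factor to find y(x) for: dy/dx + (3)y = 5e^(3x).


P(x) = 3 ⇒ μ = e^(3x).
(μ y)' = 5e^(6x) ⇒ μ y = (5/6)e^(6x) + C.
Divide by μ: y = (5/6)e^(3x) + Ce^(-3x).


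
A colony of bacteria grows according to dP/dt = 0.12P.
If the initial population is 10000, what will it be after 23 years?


The ODE dP/dt = 0.12P has solution P(t) = P(0)e^(0.12t).
Substitute P(0) = 10000 and t = 23: P(23) = 10000 e^(2.76) ≈ 157998.


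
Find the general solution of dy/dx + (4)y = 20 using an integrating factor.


P(x) = 4, Q(x) = 20; integrating factor μ = e^(4x).
(μ y)' = 20e^(4x) ⇒ μ y = 5e^(4x) + C.
Divide by μ: y = 5 + Ce^(-4x).


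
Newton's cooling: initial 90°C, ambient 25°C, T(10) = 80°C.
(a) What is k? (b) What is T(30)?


Newton's law: T(t) = T_a + (T₀ - T_a)e^(-kt).
(a) Use T(10) = 80: (80 - 25)/(90 - 25) = e^(-k·10), so k = -ln(0.846)/10 ≈ 0.0167.
(b) Apply k to t = 30: T(30) = 25 + (65)e^(-0.501) ≈ 64.4°C.


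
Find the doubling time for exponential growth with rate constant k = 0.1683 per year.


Exponential growth: P(t) = P₀ e^(0.1683t). Set P(t)/P₀ = 2: e^(0.1683t) = 2.
Solve: t = ln(2)/0.1683 ≈ 4.12 years.


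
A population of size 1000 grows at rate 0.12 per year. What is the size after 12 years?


The ODE dP/dt = 0.12P has solution P(t) = P(0)e^(0.12t).
Substitute P(0) = 1000 and t = 12: P(12) = 1000 e^(1.44) ≈ 4221.


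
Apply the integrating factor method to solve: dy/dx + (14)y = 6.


P(x) = 14, Q(x) = 6; integrating factor μ = e^(14x).
(μ y)' = 6e^(14x) ⇒ μ y = (3/7)e^(14x) + C.
Divide by μ: y = 3/7 + Ce^(-14x).


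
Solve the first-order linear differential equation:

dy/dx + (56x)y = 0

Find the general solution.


P(x) = 56x ⇒ μ = e^(28x²).
Q(x) = 0 so μ y is constant: y = Ce^(-28x²).


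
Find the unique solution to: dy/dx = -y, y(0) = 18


General solution of y' = -y is y = Ce^(-x).
Apply y(0) = 18: C = 18.
Particular solution: y = 18e^(-x).


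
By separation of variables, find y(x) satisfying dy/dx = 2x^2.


Integrate both sides with respect to x: y = ∫ 2x^2 dx = (2/3)x^3 + C.


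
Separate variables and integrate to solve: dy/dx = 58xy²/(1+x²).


Separate: dy/y² = 58x/(1+x²) dx.
Integrate LHS: ∫ dy/y² = -1/y.
Integrate RHS via u = 1+x²: 29ln(1+x²) + C.
Result: -1/y = 29ln(1+x²) + C.


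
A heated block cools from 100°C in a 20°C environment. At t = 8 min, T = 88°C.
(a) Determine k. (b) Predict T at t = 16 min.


Newton's law: T(t) = T_a + (T₀ - T_a)e^(-kt).
(a) Use T(8) = 88: (88 - 20)/(100 - 20) = e^(-k·8), so k = -ln(0.850)/8 ≈ 0.0203.
(b) Apply k to t = 16: T(16) = 20 + (80)e^(-0.325) ≈ 77.8°C.


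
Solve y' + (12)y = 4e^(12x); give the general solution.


P(x) = 12 ⇒ μ = e^(12x).
(μ y)' = 4e^(24x) ⇒ μ y = (4/24)e^(24x) + C.
Divide by μ: y = (1/6)e^(12x) + Ce^(-12x).


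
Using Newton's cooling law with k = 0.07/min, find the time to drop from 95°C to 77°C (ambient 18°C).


From T(t) = T_a + (T₀ - T_a)e^(-kt), set T(t) = 77:
(77 - 18) / (95 - 18) = e^(-0.07t), so t = -ln(0.766)/0.07 ≈ 3.8 minutes.


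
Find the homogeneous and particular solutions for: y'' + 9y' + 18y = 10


Characteristic roots of r² + 9r + 18 = 0 are -3, -6.
y_h = C₁e^(-3x) + C₂e^(-6x).
Constant forcing; try y_p = A. Then 18A = 10 ⇒ A = 5/9.
General solution: y = C₁e^(-3x) + C₂e^(-6x) + 5/9.


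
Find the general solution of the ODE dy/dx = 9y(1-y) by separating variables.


Separate: dy/[y(1-y)] = 9 dx.
Partial fractions: 1/[y(1-y)] = 1/y + 1/(1-y).
Integrate: ln|y/(1-y)| = 9x + C₀.
Solve for y: y = 1/(1 + Ce^(-9x)).


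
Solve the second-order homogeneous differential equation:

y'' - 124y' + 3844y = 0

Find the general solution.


Characteristic equation: r² - 124r + 3844 = 0, i.e. (r - 62)² = 0.
Repeated root r = 62; include an x factor for the second linearly independent solution.
General solution: y = (C₁ + C₂x)e^(62x).


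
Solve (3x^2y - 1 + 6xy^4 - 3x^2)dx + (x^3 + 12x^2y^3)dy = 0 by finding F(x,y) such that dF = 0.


Check exactness: ∂M/∂y = 3x^2 + 24xy^3 and ∂N/∂x = 3x^2 + 24xy^3; equal, so the equation is exact.
Integrate M with respect to x (treating y as constant): ∫M dx = x^3y - x + 3x^2y^4 - x^3 + h(y).
Differentiate w.r.t. y and set equal to N: all terms match, so h'(y) = 0 and h is a constant absorbed into C.
General solution: x^3y - x + 3x^2y^4 - x^3 = C.


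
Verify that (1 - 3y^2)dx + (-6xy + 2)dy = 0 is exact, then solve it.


Check exactness: ∂M/∂y = -6y and ∂N/∂x = -6y; equal, so the equation is exact.
Integrate M with respect to x (treating y as constant): ∫M dx = x - 3xy^2 + h(y).
Differentiate w.r.t. y and set equal to N: the x-dependent terms already match, leaving h'(y) = 2. Integrate: h(y) = 2y.
So F(x,y) = x - 3xy^2 + 2y.
General solution: x - 3xy^2 + 2y = C.


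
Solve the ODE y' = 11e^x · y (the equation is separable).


Separate variables: dy/y = 11e^x dx.
Integrate: ln|y| = 11e^x + C₀.
Exponentiate: y = Ce^(11e^x).


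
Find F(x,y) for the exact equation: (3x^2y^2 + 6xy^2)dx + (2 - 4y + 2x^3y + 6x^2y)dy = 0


Check exactness: ∂M/∂y = 6x^2y + 12xy and ∂N/∂x = 6x^2y + 12xy; equal, so the equation is exact.
Integrate M with respect to x (treating y as constant): ∫M dx = x^3y^2 + 3x^2y^2 + h(y).
Differentiate w.r.t. y and set equal to N: the x-dependent terms already match, leaving h'(y) = 2 - 4y. Integrate: h(y) = 2y - 2y^2.
So F(x,y) = 2y - 2y^2 + x^3y^2 + 3x^2y^2.
General solution: 2y - 2y^2 + x^3y^2 + 3x^2y^2 = C.


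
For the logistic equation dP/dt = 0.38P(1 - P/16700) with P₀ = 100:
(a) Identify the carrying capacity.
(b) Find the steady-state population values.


Logistic ODE dP/dt = 0.38P(1 - P/16700) has equilibria where dP/dt = 0, i.e. P = 0 or P = 16700.
The coefficient (1 - P/K) = 0 when P = K, identifying K = 16700 as the carrying capacity.
(a) K = 16700; (b) equilibria P = 0 and P = 16700.


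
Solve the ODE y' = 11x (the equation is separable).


Integrate both sides with respect to x: y = ∫ 11x dx = (11/2)x^2 + C.


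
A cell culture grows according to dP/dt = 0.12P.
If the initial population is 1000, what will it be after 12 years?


The ODE dP/dt = 0.12P has solution P(t) = P(0)e^(0.12t).
Substitute P(0) = 1000 and t = 12: P(12) = 1000 e^(1.44) ≈ 4221.


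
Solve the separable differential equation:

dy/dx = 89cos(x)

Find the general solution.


g(y) = 1, so integrate directly: y = ∫ 89cos(x) dx = 89sin(x) + C.


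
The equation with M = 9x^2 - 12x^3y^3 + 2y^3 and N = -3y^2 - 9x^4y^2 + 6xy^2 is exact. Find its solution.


Check exactness: ∂M/∂y = -36x^3y^2 + 6y^2 and ∂N/∂x = -36x^3y^2 + 6y^2; equal, so the equation is exact.
Integrate M with respect to x (treating y as constant): ∫M dx = 3x^3 - 3x^4y^3 + 2xy^3 + h(y).
Differentiate w.r.t. y and set equal to N: the x-dependent terms already match, leaving h'(y) = -3y^2. Integrate: h(y) = -y^3.
So F(x,y) = 3x^3 - y^3 - 3x^4y^3 + 2xy^3.
General solution: 3x^3 - y^3 - 3x^4y^3 + 2xy^3 = C.


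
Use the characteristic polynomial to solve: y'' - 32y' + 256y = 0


Characteristic equation: r² - 32r + 256 = 0, i.e. (r - 16)² = 0.
Repeated root r = 16; include an x factor for the second linearly independent solution.
General solution: y = (C₁ + C₂x)e^(16x).


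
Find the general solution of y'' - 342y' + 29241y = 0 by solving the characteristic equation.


Characteristic equation: r² - 342r + 29241 = 0, i.e. (r - 171)² = 0.
Repeated root r = 171; include an x factor for the second linearly independent solution.
General solution: y = (C₁ + C₂x)e^(171x).


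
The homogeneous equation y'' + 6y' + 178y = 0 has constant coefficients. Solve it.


Characteristic equation: r² + 6r + 178 = 0.
Discriminant is negative; roots r = -3 ± 13i (complex conjugate pair).
General solution uses e^(α x)(C₁ cos(β x) + C₂ sin(β x)): y = e^(-3x)(C₁cos(13x) + C₂sin(13x)).


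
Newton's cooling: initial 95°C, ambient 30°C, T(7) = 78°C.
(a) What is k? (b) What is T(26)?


Newton's law: T(t) = T_a + (T₀ - T_a)e^(-kt).
(a) Use T(7) = 78: (78 - 30)/(95 - 30) = e^(-k·7), so k = -ln(0.738)/7 ≈ 0.0433.
(b) Apply k to t = 26: T(26) = 30 + (65)e^(-1.126) ≈ 51.1°C.


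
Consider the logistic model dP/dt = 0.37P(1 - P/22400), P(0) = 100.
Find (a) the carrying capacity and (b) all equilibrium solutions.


Logistic ODE dP/dt = 0.37P(1 - P/22400) has equilibria where dP/dt = 0, i.e. P = 0 or P = 22400.
The coefficient (1 - P/K) = 0 when P = K, identifying K = 22400 as the carrying capacity.
(a) K = 22400; (b) equilibria P = 0 and P = 22400.


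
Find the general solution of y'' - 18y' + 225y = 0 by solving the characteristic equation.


Characteristic equation: r² - 18r + 225 = 0.
Discriminant is negative; roots r = 9 ± 12i (complex conjugate pair).
General solution uses e^(α x)(C₁ cos(β x) + C₂ sin(β x)): y = e^(9x)(C₁cos(12x) + C₂sin(12x)).


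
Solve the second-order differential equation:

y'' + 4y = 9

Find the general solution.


Homogeneous part: r² + 4 = 0 ⇒ r = ±2i, so y_h = C₁cos(2x) + C₂sin(2x).
Try constant y_p = A; plug in: 4A = 9 ⇒ A = 9/4.
General solution: y = C₁cos(2x) + C₂sin(2x) + 9/4.


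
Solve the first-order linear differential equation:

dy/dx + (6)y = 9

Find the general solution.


P(x) = 6, Q(x) = 9; integrating factor μ = e^(6x).
(μ y)' = 9e^(6x) ⇒ μ y = (3/2)e^(6x) + C.
Divide by μ: y = 3/2 + Ce^(-6x).


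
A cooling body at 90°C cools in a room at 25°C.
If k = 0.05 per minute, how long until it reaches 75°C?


From T(t) = T_a + (T₀ - T_a)e^(-kt), set T(t) = 75:
(75 - 25) / (90 - 25) = e^(-0.05t), so t = -ln(0.769)/0.05 ≈ 5.2 minutes.


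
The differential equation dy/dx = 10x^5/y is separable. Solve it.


Separate variables: y dy = 10x^5 dx.
Integrate both sides: y²/2 = (5/3)x^6 + C₀.
Multiply by 2: y² = (10/3)x^6 + C.


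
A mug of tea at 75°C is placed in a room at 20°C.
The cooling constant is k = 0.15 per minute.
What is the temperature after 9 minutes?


Newton's law: dT/dt = -k(T - T_a) has solution T(t) = T_a + (T₀ - T_a)e^(-kt).
Plug in T_a = 20, T₀ = 75, k = 0.15, t = 9: T(9) = 20 + (55)e^(-1.35) ≈ 34.3°C.


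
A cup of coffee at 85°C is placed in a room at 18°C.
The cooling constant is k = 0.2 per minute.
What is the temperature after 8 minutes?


Newton's law: dT/dt = -k(T - T_a) has solution T(t) = T_a + (T₀ - T_a)e^(-kt).
Plug in T_a = 18, T₀ = 85, k = 0.2, t = 8: T(8) = 18 + (67)e^(-1.60) ≈ 31.5°C.


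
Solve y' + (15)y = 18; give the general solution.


P(x) = 15, Q(x) = 18; integrating factor μ = e^(15x).
(μ y)' = 18e^(15x) ⇒ μ y = (6/5)e^(15x) + C.
Divide by μ: y = 6/5 + Ce^(-15x).


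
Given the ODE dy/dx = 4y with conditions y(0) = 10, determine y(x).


General solution of y' = 4y is y = Ce^(4x).
Apply y(0) = 10: C = 10.
Particular solution: y = 10e^(4x).


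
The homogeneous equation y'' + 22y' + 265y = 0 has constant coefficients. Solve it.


Characteristic equation: r² + 22r + 265 = 0.
Discriminant is negative; roots r = -11 ± 12i (complex conjugate pair).
General solution uses e^(α x)(C₁ cos(β x) + C₂ sin(β x)): y = e^(-11x)(C₁cos(12x) + C₂sin(12x)).


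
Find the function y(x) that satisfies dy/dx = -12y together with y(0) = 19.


General solution of y' = -12y is y = Ce^(-12x).
Apply y(0) = 19: C = 19.
Particular solution: y = 19e^(-12x).


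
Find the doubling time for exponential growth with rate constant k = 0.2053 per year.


Exponential growth: P(t) = P₀ e^(0.2053t). Set P(t)/P₀ = 2: e^(0.2053t) = 2.
Solve: t = ln(2)/0.2053 ≈ 3.38 years.


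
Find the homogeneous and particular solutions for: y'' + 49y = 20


Homogeneous part: r² + 49 = 0 ⇒ r = ±7i, so y_h = C₁cos(7x) + C₂sin(7x).
Try constant y_p = A; plug in: 49A = 20 ⇒ A = 20/49.
General solution: y = C₁cos(7x) + C₂sin(7x) + 20/49.


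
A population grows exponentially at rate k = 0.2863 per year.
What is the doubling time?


Exponential growth: P(t) = P₀ e^(0.2863t). Set P(t)/P₀ = 2: e^(0.2863t) = 2.
Solve: t = ln(2)/0.2863 ≈ 2.42 years.


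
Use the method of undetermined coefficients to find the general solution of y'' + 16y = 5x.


Homogeneous: r² + 16 = 0 ⇒ r = ±4i, y_h = C₁cos(4x) + C₂sin(4x).
Polynomial forcing; try y_p = Ax + B. Then y_p'' + 16 y_p = 16(Ax + B) = 5x, so B = 0 and A = 5/16.
General solution: y = C₁cos(4x) + C₂sin(4x) + (5/16)x.


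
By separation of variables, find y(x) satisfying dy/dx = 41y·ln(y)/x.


Separate: dy/[y ln(y)] = 41 dx/x.
Substitute u = ln(y): du/u = 41 dx/x.
Integrate: ln|ln(y)| = 41ln|x| + C₀, hence ln(y) = C·x^41.


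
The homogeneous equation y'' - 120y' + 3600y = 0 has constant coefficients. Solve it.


Characteristic equation: r² - 120r + 3600 = 0, i.e. (r - 60)² = 0.
Repeated root r = 60; include an x factor for the second linearly independent solution.
General solution: y = (C₁ + C₂x)e^(60x).


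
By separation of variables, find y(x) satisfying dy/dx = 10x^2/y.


Separate variables: y dy = 10x^2 dx.
Integrate both sides: y²/2 = (10/3)x^3 + C₀.
Multiply by 2: y² = (20/3)x^3 + C.


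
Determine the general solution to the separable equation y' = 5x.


Integrate both sides with respect to x: y = ∫ 5x dx = (5/2)x^2 + C.


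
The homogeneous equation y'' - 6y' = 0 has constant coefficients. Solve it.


Characteristic equation: r² - 6r = 0.
Factor: (r - 0)(r - 6) = 0 ⇒ r = 0, 6 (distinct real).
General solution: y = C₁ + C₂e^(6x).


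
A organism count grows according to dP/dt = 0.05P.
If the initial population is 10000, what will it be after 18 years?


The ODE dP/dt = 0.05P has solution P(t) = P(0)e^(0.05t).
Substitute P(0) = 10000 and t = 18: P(18) = 10000 e^(0.90) ≈ 24596.


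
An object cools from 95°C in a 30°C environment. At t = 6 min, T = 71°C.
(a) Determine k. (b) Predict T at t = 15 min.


Newton's law: T(t) = T_a + (T₀ - T_a)e^(-kt).
(a) Use T(6) = 71: (71 - 30)/(95 - 30) = e^(-k·6), so k = -ln(0.631)/6 ≈ 0.0768.
(b) Apply k to t = 15: T(15) = 30 + (65)e^(-1.152) ≈ 50.5°C.


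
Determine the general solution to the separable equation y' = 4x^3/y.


Separate variables: y dy = 4x^3 dx.
Integrate both sides: y²/2 = x^4 + C₀.
Multiply by 2: y² = 2x^4 + C.


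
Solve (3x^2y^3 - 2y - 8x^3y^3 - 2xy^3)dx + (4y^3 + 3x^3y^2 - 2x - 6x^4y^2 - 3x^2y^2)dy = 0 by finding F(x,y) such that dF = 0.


Check exactness: ∂M/∂y = 9x^2y^2 - 2 - 24x^3y^2 - 6xy^2 and ∂N/∂x = 9x^2y^2 - 2 - 24x^3y^2 - 6xy^2; equal, so the equation is exact.
Integrate M with respect to x (treating y as constant): ∫M dx = x^3y^3 - 2xy - 2x^4y^3 - x^2y^3 + h(y).
Differentiate w.r.t. y and set equal to N: the x-dependent terms already match, leaving h'(y) = 4y^3. Integrate: h(y) = y^4.
So F(x,y) = y^4 + x^3y^3 - 2xy - 2x^4y^3 - x^2y^3.
General solution: y^4 + x^3y^3 - 2xy - 2x^4y^3 - x^2y^3 = C.


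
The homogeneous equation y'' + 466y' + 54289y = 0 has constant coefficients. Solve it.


Characteristic equation: r² + 466r + 54289 = 0, i.e. (r + 233)² = 0.
Repeated root r = -233; include an x factor for the second linearly independent solution.
General solution: y = (C₁ + C₂x)e^(-233x).


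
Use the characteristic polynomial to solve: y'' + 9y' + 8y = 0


Characteristic equation: r² + 9r + 8 = 0.
Factor: (r + 1)(r + 8) = 0 ⇒ r = -1, -8 (distinct real).
General solution: y = C₁e^(-x) + C₂e^(-8x).


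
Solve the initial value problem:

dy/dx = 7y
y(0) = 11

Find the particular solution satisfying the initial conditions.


General solution of y' = 7y is y = Ce^(7x).
Apply y(0) = 11: C = 11.
Particular solution: y = 11e^(7x).


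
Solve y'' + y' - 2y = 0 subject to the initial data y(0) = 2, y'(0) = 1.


Characteristic roots of r² + r - 2 = 0 are 1, -2.
General solution y = c₁ e^(x) + c₂ e^(-2x).
Apply y(0) = 2: c₁ + c₂ = 2. Apply y'(0) = 1: 1 c₁ - 2 c₂ = 1.
Solve: c₁ = 5/3, c₂ = 1/3.
Particular solution: y = (5/3)e^(x) + (1/3)e^(-2x).


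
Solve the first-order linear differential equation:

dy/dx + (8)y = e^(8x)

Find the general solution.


P(x) = 8 ⇒ μ = e^(8x).
(μ y)' = e^(16x) ⇒ μ y = (1/16)e^(16x) + C.
Divide by μ: y = (1/16)e^(8x) + Ce^(-8x).


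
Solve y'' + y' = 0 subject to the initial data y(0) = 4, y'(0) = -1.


Characteristic roots of r² + r = 0 are -1, 0.
General solution y = c₁ e^(-x) + c₂.
Apply y(0) = 4: c₁ + c₂ = 4. Apply y'(0) = -1: -1 c₁ + 0 c₂ = -1.
Solve: c₁ = 1, c₂ = 3.
Particular solution: y = e^(-x) + 3.


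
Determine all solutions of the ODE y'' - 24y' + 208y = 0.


Characteristic equation: r² - 24r + 208 = 0.
Discriminant is negative; roots r = 12 ± 8i (complex conjugate pair).
General solution uses e^(α x)(C₁ cos(β x) + C₂ sin(β x)): y = e^(12x)(C₁cos(8x) + C₂sin(8x)).


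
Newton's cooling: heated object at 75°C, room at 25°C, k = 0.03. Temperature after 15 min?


Newton's law: dT/dt = -k(T - T_a) has solution T(t) = T_a + (T₀ - T_a)e^(-kt).
Plug in T_a = 25, T₀ = 75, k = 0.03, t = 15: T(15) = 25 + (50)e^(-0.45) ≈ 56.9°C.


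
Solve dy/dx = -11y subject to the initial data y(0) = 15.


General solution of y' = -11y is y = Ce^(-11x).
Apply y(0) = 15: C = 15.
Particular solution: y = 15e^(-11x).


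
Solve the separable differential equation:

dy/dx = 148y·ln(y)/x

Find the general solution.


Separate: dy/[y ln(y)] = 148 dx/x.
Substitute u = ln(y): du/u = 148 dx/x.
Integrate: ln|ln(y)| = 148ln|x| + C₀, hence ln(y) = C·x^148.


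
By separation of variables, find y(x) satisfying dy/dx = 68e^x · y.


Separate variables: dy/y = 68e^x dx.
Integrate: ln|y| = 68e^x + C₀.
Exponentiate: y = Ce^(68e^x).


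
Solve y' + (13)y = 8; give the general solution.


P(x) = 13, Q(x) = 8; integrating factor μ = e^(13x).
(μ y)' = 8e^(13x) ⇒ μ y = (8/13)e^(13x) + C.
Divide by μ: y = 8/13 + Ce^(-13x).


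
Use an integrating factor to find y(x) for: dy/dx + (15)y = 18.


P(x) = 15, Q(x) = 18; integrating factor μ = e^(15x).
(μ y)' = 18e^(15x) ⇒ μ y = (6/5)e^(15x) + C.
Divide by μ: y = 6/5 + Ce^(-15x).
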